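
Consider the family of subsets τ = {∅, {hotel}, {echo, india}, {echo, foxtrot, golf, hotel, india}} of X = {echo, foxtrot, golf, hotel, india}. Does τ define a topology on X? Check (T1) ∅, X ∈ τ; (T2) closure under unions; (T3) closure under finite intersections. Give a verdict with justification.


τ is NOT a topology on X.

Axiom (T1): ∅ ∈ τ? Yes; X ∈ τ? Yes.
Axiom (T2/T3): check pairwise unions and intersections of members of τ.
Counterexample for (T2): {hotel} ∪ {echo, india} = {echo, hotel, india} ∉ τ. Therefore τ is NOT a topology.


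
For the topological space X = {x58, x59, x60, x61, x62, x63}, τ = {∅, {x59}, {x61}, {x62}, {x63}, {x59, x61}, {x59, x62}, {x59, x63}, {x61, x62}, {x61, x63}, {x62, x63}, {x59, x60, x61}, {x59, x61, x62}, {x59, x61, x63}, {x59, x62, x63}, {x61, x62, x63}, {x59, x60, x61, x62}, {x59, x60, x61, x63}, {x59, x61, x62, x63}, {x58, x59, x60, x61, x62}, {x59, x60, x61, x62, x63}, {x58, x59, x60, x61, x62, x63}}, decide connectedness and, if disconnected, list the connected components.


(X, τ) is disconnected; components = [{x63}, {x58, x59, x60, x61, x62}].

Find clopen sets (U ∈ τ with X ∖ U ∈ τ):
  U = ∅, X ∖ U = {x58, x59, x60, x61, x62, x63} — both open, so U is clopen.
  U = {x63}, X ∖ U = {x58, x59, x60, x61, x62} — both open, so U is clopen.
  U = {x58, x59, x60, x61, x62}, X ∖ U = {x63} — both open, so U is clopen.
  U = {x58, x59, x60, x61, x62, x63}, X ∖ U = ∅ — both open, so U is clopen.
Nontrivial clopen(s) exist: e.g. {x63}. So (X, τ) is disconnected.
Compute connected components by grouping points that agree on all clopens:
  component: {x63}
  component: {x58, x59, x60, x61, x62}


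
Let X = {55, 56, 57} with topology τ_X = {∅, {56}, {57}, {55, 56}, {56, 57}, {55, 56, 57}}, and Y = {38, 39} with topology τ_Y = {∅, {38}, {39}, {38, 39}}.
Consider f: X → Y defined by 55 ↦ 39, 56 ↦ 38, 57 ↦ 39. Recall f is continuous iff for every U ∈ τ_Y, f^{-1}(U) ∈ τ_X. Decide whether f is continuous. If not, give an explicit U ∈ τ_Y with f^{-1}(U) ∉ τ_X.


f is NOT continuous.

Compute f^{-1}(U) for each U ∈ τ_Y:
  U = ∅: f^{-1}(U) = ∅ ∈ τ_X ✓.
  U = {38}: f^{-1}(U) = {56} ∈ τ_X ✓.
  U = {39}: f^{-1}(U) = {55, 57} ∉ τ_X ✗.
  U = {38, 39}: f^{-1}(U) = {55, 56, 57} ∈ τ_X ✓.
Found U = {39} with f^{-1}(U) = {55, 57} not in τ_X. Therefore f is NOT continuous.


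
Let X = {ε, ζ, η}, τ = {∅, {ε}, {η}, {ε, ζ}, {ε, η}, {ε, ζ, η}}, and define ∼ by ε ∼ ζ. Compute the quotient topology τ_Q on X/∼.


X/∼ = {[ε=ζ], [η]}; |τ_Q| = 4.

Equivalence classes: [ε=ζ], [η].
Quotient map π: X → X/∼ sends ε ↦ [ε=ζ], ζ ↦ [ε=ζ], η ↦ [η].
For each subset V ⊆ X/∼, compute π^{-1}(V) ⊆ X and check whether π^{-1}(V) ∈ τ. V is open in τ_Q iff π^{-1}(V) ∈ τ.
  V = {}: π^{-1}(V) = ∅ ∈ τ ✓.
  V = {[ε=ζ]}: π^{-1}(V) = {ε, ζ} ∈ τ ✓.
  V = {[η]}: π^{-1}(V) = {η} ∈ τ ✓.
  V = {[ε=ζ], [η]}: π^{-1}(V) = {ε, ζ, η} ∈ τ ✓.
Open sets in the quotient: τ_Q = {{}, {[ε=ζ]}, {[η]}, {[ε=ζ], [η]}} (4 elements).


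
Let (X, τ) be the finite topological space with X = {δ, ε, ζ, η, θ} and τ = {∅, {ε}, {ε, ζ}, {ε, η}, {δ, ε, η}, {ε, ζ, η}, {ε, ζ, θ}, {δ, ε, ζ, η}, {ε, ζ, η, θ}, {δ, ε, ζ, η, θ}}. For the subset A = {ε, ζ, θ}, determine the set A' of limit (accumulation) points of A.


A' = {δ, ζ, η, θ}

For each x ∈ X, list the open sets U ∈ τ with x ∈ U, then check whether U ∩ (A ∖ {x}) ≠ ∅ for every such U.
  x = δ: opens ∋ x are {δ, ε, η}, {δ, ε, ζ, η}, {δ, ε, ζ, η, θ}; each meets A ∖ {δ}, so x IS a limit point.
  x = ε: open {ε} ∋ x has {ε} ∩ (A ∖ {ε}) = ∅, so x is NOT a limit point.
  x = ζ: opens ∋ x are {ε, ζ}, {ε, ζ, η}, {ε, ζ, θ}, {δ, ε, ζ, η}, {ε, ζ, η, θ}, {δ, ε, ζ, η, θ}; each meets A ∖ {ζ}, so x IS a limit point.
  x = η: opens ∋ x are {ε, η}, {δ, ε, η}, {ε, ζ, η}, {δ, ε, ζ, η}, {ε, ζ, η, θ}, {δ, ε, ζ, η, θ}; each meets A ∖ {η}, so x IS a limit point.
  x = θ: opens ∋ x are {ε, ζ, θ}, {ε, ζ, η, θ}, {δ, ε, ζ, η, θ}; each meets A ∖ {θ}, so x IS a limit point.
Collecting: A' = {δ, ζ, η, θ}.


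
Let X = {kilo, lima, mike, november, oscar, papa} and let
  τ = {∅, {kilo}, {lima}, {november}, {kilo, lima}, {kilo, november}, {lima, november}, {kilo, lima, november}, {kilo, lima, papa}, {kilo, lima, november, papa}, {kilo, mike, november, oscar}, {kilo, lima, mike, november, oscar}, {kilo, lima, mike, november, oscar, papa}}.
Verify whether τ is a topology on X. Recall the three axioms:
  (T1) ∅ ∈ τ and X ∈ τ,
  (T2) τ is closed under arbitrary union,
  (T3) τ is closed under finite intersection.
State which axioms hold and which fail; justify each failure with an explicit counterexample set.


τ IS a topology on X.

Axiom (T1): ∅ ∈ τ? Yes; X ∈ τ? Yes.
Axiom (T2/T3): check pairwise unions and intersections of members of τ.
All pairwise intersections and unions checked — each lies in τ. Therefore τ satisfies (T1), (T2), (T3): it IS a topology on X.


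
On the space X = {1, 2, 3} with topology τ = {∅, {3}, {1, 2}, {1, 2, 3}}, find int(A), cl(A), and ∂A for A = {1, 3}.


int(A) = {3}, cl(A) = {1, 2, 3}, ∂A = {1, 2}.

Closed sets in (X, τ) are complements of opens:
  closed(X, τ) = {∅, {3}, {1, 2}, {1, 2, 3}}.
int(A) = ⋃ {U ∈ τ : U ⊆ A}. Opens contained in A: ∅, {3}.
Taking the union of these: int(A) = {3}.
cl(A) = ⋂ {C closed : A ⊆ C}. Closed sets containing A: {1, 2, 3}.
Intersecting these: cl(A) = {1, 2, 3}.
∂A = cl(A) ∖ int(A) = {1, 2, 3} ∖ {3} = {1, 2}.


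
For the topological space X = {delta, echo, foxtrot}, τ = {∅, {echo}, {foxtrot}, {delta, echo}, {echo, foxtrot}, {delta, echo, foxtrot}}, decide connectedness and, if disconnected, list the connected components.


(X, τ) is disconnected; components = [{foxtrot}, {delta, echo}].

Find clopen sets (U ∈ τ with X ∖ U ∈ τ):
  U = ∅, X ∖ U = {delta, echo, foxtrot} — both open, so U is clopen.
  U = {foxtrot}, X ∖ U = {delta, echo} — both open, so U is clopen.
  U = {delta, echo}, X ∖ U = {foxtrot} — both open, so U is clopen.
  U = {delta, echo, foxtrot}, X ∖ U = ∅ — both open, so U is clopen.
Nontrivial clopen(s) exist: e.g. {delta, echo}. So (X, τ) is disconnected.
Compute connected components by grouping points that agree on all clopens:
  component: {foxtrot}
  component: {delta, echo}


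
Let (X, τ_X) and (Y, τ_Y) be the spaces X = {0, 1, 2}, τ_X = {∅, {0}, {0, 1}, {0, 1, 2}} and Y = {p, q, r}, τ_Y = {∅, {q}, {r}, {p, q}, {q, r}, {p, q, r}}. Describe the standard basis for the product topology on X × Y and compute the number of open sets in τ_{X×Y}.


Basis B = {∅ × ∅, {0} × {q}, {0} × {r}, {0} × {p, q}, {0} × {q, r}, {0, 1} × {q}, {0, 1} × {r}, {0} × {p, q, r}, {0, 1, 2} × {q}, {0, 1, 2} × {r}, {0, 1} × {p, q}, {0, 1} × {q, r}, {0, 1} × {p, q, r}, {0, 1, 2} × {p, q}, {0, 1, 2} × {q, r}, {0, 1, 2} × {p, q, r}}; |τ_{X×Y}| = 40.

Enumerate products U × V with U ∈ τ_X, V ∈ τ_Y (deduplicated):
  ∅ × ∅ = {} (∅)
  {0} × {q} = {(0,q)}
  {0} × {r} = {(0,r)}
  {0} × {p, q} = {(0,p), (0,q)}
  {0} × {q, r} = {(0,q), (0,r)}
  {0, 1} × {q} = {(0,q), (1,q)}
  {0, 1} × {r} = {(0,r), (1,r)}
  {0} × {p, q, r} = {(0,p), (0,q), (0,r)}
  {0, 1, 2} × {q} = {(0,q), (1,q), (2,q)}
  {0, 1, 2} × {r} = {(0,r), (1,r), (2,r)}
  {0, 1} × {p, q} = {(0,p), (0,q), (1,p), (1,q)}
  {0, 1} × {q, r} = {(0,q), (0,r), (1,q), (1,r)}
  {0, 1} × {p, q, r} = {(0,p), (0,q), (0,r), (1,p), (1,q), (1,r)}
  {0, 1, 2} × {p, q} = {(0,p), (0,q), (1,p), (1,q), (2,p), (2,q)}
  {0, 1, 2} × {q, r} = {(0,q), (0,r), (1,q), (1,r), (2,q), (2,r)}
  {0, 1, 2} × {p, q, r} = {(0,p), (0,q), (0,r), (1,p), (1,q), (1,r), (2,p), (2,q), (2,r)}
These 16 distinct sets form the basis B.
Close under arbitrary unions to get τ_{X×Y}; counting gives |τ_{X×Y}| = 40.


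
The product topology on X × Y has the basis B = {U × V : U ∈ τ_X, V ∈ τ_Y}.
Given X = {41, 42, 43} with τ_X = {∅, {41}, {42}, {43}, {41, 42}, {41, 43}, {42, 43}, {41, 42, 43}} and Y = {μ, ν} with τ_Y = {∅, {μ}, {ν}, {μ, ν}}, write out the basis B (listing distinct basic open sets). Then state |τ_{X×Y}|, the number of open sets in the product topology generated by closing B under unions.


Basis B = {∅ × ∅, {41} × {μ}, {41} × {ν}, {42} × {μ}, {42} × {ν}, {43} × {μ}, {43} × {ν}, {41} × {μ, ν}, {41, 42} × {μ}, {41, 43} × {μ}, {41, 42} × {ν}, {41, 43} × {ν}, {42} × {μ, ν}, {42, 43} × {μ}, {42, 43} × {ν}, {43} × {μ, ν}, {41, 42, 43} × {μ}, {41, 42, 43} × {ν}, {41, 42} × {μ, ν}, {41, 43} × {μ, ν}, {42, 43} × {μ, ν}, {41, 42, 43} × {μ, ν}}; |τ_{X×Y}| = 64.

Enumerate products U × V with U ∈ τ_X, V ∈ τ_Y (deduplicated):
  ∅ × ∅ = {} (∅)
  {41} × {μ} = {(41,μ)}
  {41} × {ν} = {(41,ν)}
  {42} × {μ} = {(42,μ)}
  {42} × {ν} = {(42,ν)}
  {43} × {μ} = {(43,μ)}
  {43} × {ν} = {(43,ν)}
  {41} × {μ, ν} = {(41,μ), (41,ν)}
  {41, 42} × {μ} = {(41,μ), (42,μ)}
  {41, 43} × {μ} = {(41,μ), (43,μ)}
  {41, 42} × {ν} = {(41,ν), (42,ν)}
  {41, 43} × {ν} = {(41,ν), (43,ν)}
  {42} × {μ, ν} = {(42,μ), (42,ν)}
  {42, 43} × {μ} = {(42,μ), (43,μ)}
  {42, 43} × {ν} = {(42,ν), (43,ν)}
  {43} × {μ, ν} = {(43,μ), (43,ν)}
  {41, 42, 43} × {μ} = {(41,μ), (42,μ), (43,μ)}
  {41, 42, 43} × {ν} = {(41,ν), (42,ν), (43,ν)}
  {41, 42} × {μ, ν} = {(41,μ), (41,ν), (42,μ), (42,ν)}
  {41, 43} × {μ, ν} = {(41,μ), (41,ν), (43,μ), (43,ν)}
  {42, 43} × {μ, ν} = {(42,μ), (42,ν), (43,μ), (43,ν)}
  {41, 42, 43} × {μ, ν} = {(41,μ), (41,ν), (42,μ), (42,ν), (43,μ), (43,ν)}
These 22 distinct sets form the basis B.
Close under arbitrary unions to get τ_{X×Y}; counting gives |τ_{X×Y}| = 64.


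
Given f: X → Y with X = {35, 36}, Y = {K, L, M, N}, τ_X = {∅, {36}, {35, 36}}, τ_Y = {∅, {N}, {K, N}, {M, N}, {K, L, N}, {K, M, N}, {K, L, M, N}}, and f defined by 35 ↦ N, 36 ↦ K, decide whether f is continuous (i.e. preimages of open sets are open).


f is NOT continuous.

Compute f^{-1}(U) for each U ∈ τ_Y:
  U = ∅: f^{-1}(U) = ∅ ∈ τ_X ✓.
  U = {N}: f^{-1}(U) = {35} ∉ τ_X ✗.
  U = {K, N}: f^{-1}(U) = {35, 36} ∈ τ_X ✓.
  U = {M, N}: f^{-1}(U) = {35} ∉ τ_X ✗.
  U = {K, L, N}: f^{-1}(U) = {35, 36} ∈ τ_X ✓.
  U = {K, M, N}: f^{-1}(U) = {35, 36} ∈ τ_X ✓.
  U = {K, L, M, N}: f^{-1}(U) = {35, 36} ∈ τ_X ✓.
Found U = {N} with f^{-1}(U) = {35} not in τ_X. Therefore f is NOT continuous.


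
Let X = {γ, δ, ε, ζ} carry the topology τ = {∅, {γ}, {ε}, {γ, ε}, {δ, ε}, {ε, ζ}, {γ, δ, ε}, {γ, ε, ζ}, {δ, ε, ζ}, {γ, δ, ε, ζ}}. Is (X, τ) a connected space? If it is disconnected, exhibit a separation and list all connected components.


(X, τ) is disconnected; components = [{γ}, {δ, ε, ζ}].

Find clopen sets (U ∈ τ with X ∖ U ∈ τ):
  U = ∅, X ∖ U = {γ, δ, ε, ζ} — both open, so U is clopen.
  U = {γ}, X ∖ U = {δ, ε, ζ} — both open, so U is clopen.
  U = {δ, ε, ζ}, X ∖ U = {γ} — both open, so U is clopen.
  U = {γ, δ, ε, ζ}, X ∖ U = ∅ — both open, so U is clopen.
Nontrivial clopen(s) exist: e.g. {δ, ε, ζ}. So (X, τ) is disconnected.
Compute connected components by grouping points that agree on all clopens:
  component: {γ}
  component: {δ, ε, ζ}


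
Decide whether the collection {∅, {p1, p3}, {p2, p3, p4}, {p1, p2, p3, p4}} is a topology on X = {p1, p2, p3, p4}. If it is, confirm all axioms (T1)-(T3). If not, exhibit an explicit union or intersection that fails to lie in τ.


τ is NOT a topology on X.

Axiom (T1): ∅ ∈ τ? Yes; X ∈ τ? Yes.
Axiom (T2/T3): check pairwise unions and intersections of members of τ.
Counterexample for (T3): {p1, p3} ∩ {p2, p3, p4} = {p3} ∉ τ. Therefore τ is NOT a topology.


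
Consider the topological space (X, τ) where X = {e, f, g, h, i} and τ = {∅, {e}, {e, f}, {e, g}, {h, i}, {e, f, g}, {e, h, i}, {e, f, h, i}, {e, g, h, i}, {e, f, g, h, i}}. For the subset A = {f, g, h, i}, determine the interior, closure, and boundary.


int(A) = {h, i}, cl(A) = {f, g, h, i}, ∂A = {f, g}.

Closed sets in (X, τ) are complements of opens:
  closed(X, τ) = {∅, {f}, {g}, {f, g}, {h, i}, {e, f, g}, {f, h, i}, {g, h, i}, {f, g, h, i}, {e, f, g, h, i}}.
int(A) = ⋃ {U ∈ τ : U ⊆ A}. Opens contained in A: ∅, {h, i}.
Taking the union of these: int(A) = {h, i}.
cl(A) = ⋂ {C closed : A ⊆ C}. Closed sets containing A: {f, g, h, i}, {e, f, g, h, i}.
Intersecting these: cl(A) = {f, g, h, i}.
∂A = cl(A) ∖ int(A) = {f, g, h, i} ∖ {h, i} = {f, g}.


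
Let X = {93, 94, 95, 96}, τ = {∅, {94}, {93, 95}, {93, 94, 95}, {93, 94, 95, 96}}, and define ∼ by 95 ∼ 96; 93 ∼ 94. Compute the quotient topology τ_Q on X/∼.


X/∼ = {[93=94], [95=96]}; |τ_Q| = 2.

Equivalence classes: [93=94], [95=96].
Quotient map π: X → X/∼ sends 93 ↦ [93=94], 94 ↦ [93=94], 95 ↦ [95=96], 96 ↦ [95=96].
For each subset V ⊆ X/∼, compute π^{-1}(V) ⊆ X and check whether π^{-1}(V) ∈ τ. V is open in τ_Q iff π^{-1}(V) ∈ τ.
  V = {}: π^{-1}(V) = ∅ ∈ τ ✓.
  V = {[93=94]}: π^{-1}(V) = {93, 94} ∉ τ ✗.
  V = {[95=96]}: π^{-1}(V) = {95, 96} ∉ τ ✗.
  V = {[93=94], [95=96]}: π^{-1}(V) = {93, 94, 95, 96} ∈ τ ✓.
Open sets in the quotient: τ_Q = {{}, {[93=94], [95=96]}} (2 elements).


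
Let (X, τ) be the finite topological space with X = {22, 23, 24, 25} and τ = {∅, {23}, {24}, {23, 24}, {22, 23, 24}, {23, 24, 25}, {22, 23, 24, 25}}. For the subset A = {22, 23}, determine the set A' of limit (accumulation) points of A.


A' = {22, 25}

For each x ∈ X, list the open sets U ∈ τ with x ∈ U, then check whether U ∩ (A ∖ {x}) ≠ ∅ for every such U.
  x = 22: opens ∋ x are {22, 23, 24}, {22, 23, 24, 25}; each meets A ∖ {22}, so x IS a limit point.
  x = 23: open {23} ∋ x has {23} ∩ (A ∖ {23}) = ∅, so x is NOT a limit point.
  x = 24: open {24} ∋ x has {24} ∩ (A ∖ {24}) = ∅, so x is NOT a limit point.
  x = 25: opens ∋ x are {23, 24, 25}, {22, 23, 24, 25}; each meets A ∖ {25}, so x IS a limit point.
Collecting: A' = {22, 25}.


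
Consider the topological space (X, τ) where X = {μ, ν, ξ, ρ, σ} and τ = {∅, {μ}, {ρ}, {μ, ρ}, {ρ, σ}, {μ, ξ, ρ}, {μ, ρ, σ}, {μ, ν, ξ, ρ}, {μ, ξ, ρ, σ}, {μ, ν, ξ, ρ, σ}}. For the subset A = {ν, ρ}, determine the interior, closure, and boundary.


int(A) = {ρ}, cl(A) = {ν, ξ, ρ, σ}, ∂A = {ν, ξ, σ}.

Closed sets in (X, τ) are complements of opens:
  closed(X, τ) = {∅, {ν}, {σ}, {ν, ξ}, {ν, σ}, {μ, ν, ξ}, {ν, ξ, σ}, {μ, ν, ξ, σ}, {ν, ξ, ρ, σ}, {μ, ν, ξ, ρ, σ}}.
int(A) = ⋃ {U ∈ τ : U ⊆ A}. Opens contained in A: ∅, {ρ}.
Taking the union of these: int(A) = {ρ}.
cl(A) = ⋂ {C closed : A ⊆ C}. Closed sets containing A: {ν, ξ, ρ, σ}, {μ, ν, ξ, ρ, σ}.
Intersecting these: cl(A) = {ν, ξ, ρ, σ}.
∂A = cl(A) ∖ int(A) = {ν, ξ, ρ, σ} ∖ {ρ} = {ν, ξ, σ}.


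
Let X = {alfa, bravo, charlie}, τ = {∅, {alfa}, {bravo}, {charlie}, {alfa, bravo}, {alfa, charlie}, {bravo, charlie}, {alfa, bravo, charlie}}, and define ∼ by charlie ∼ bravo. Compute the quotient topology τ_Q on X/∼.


X/∼ = {[alfa], [bravo=charlie]}; |τ_Q| = 4.

Equivalence classes: [alfa], [bravo=charlie].
Quotient map π: X → X/∼ sends alfa ↦ [alfa], bravo ↦ [bravo=charlie], charlie ↦ [bravo=charlie].
For each subset V ⊆ X/∼, compute π^{-1}(V) ⊆ X and check whether π^{-1}(V) ∈ τ. V is open in τ_Q iff π^{-1}(V) ∈ τ.
  V = {}: π^{-1}(V) = ∅ ∈ τ ✓.
  V = {[alfa]}: π^{-1}(V) = {alfa} ∈ τ ✓.
  V = {[bravo=charlie]}: π^{-1}(V) = {bravo, charlie} ∈ τ ✓.
  V = {[alfa], [bravo=charlie]}: π^{-1}(V) = {alfa, bravo, charlie} ∈ τ ✓.
Open sets in the quotient: τ_Q = {{}, {[alfa]}, {[bravo=charlie]}, {[alfa], [bravo=charlie]}} (4 elements).


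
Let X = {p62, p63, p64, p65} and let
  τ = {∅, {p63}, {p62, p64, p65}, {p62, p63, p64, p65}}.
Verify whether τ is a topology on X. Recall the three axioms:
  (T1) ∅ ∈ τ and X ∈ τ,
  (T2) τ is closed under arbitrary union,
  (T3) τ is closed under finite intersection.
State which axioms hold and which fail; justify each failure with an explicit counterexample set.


τ IS a topology on X.

Axiom (T1): ∅ ∈ τ? Yes; X ∈ τ? Yes.
Axiom (T2/T3): check pairwise unions and intersections of members of τ.
All pairwise intersections and unions checked — each lies in τ. Therefore τ satisfies (T1), (T2), (T3): it IS a topology on X.


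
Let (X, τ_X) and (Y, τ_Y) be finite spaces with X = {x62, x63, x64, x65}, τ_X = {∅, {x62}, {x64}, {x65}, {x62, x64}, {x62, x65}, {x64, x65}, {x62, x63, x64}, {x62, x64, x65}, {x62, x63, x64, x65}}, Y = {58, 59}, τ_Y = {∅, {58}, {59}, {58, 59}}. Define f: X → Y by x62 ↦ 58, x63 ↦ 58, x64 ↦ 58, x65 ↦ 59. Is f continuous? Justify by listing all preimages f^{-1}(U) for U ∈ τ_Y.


f IS continuous.

Compute f^{-1}(U) for each U ∈ τ_Y:
  U = ∅: f^{-1}(U) = ∅ ∈ τ_X ✓.
  U = {58}: f^{-1}(U) = {x62, x63, x64} ∈ τ_X ✓.
  U = {59}: f^{-1}(U) = {x65} ∈ τ_X ✓.
  U = {58, 59}: f^{-1}(U) = {x62, x63, x64, x65} ∈ τ_X ✓.
Every preimage lies in τ_X, so f IS continuous.


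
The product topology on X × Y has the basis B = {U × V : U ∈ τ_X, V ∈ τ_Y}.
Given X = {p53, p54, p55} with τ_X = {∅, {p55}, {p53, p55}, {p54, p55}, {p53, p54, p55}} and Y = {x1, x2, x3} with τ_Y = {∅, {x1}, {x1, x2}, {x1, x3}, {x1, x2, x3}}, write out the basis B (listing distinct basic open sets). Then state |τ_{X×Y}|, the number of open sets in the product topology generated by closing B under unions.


Basis B = {∅ × ∅, {p55} × {x1}, {p53, p55} × {x1}, {p54, p55} × {x1}, {p55} × {x1, x2}, {p55} × {x1, x3}, {p53, p54, p55} × {x1}, {p55} × {x1, x2, x3}, {p53, p55} × {x1, x2}, {p53, p55} × {x1, x3}, {p54, p55} × {x1, x2}, {p54, p55} × {x1, x3}, {p53, p55} × {x1, x2, x3}, {p53, p54, p55} × {x1, x2}, {p53, p54, p55} × {x1, x3}, {p54, p55} × {x1, x2, x3}, {p53, p54, p55} × {x1, x2, x3}}; |τ_{X×Y}| = 48.

Enumerate products U × V with U ∈ τ_X, V ∈ τ_Y (deduplicated):
  ∅ × ∅ = {} (∅)
  {p55} × {x1} = {(p55,x1)}
  {p53, p55} × {x1} = {(p53,x1), (p55,x1)}
  {p54, p55} × {x1} = {(p54,x1), (p55,x1)}
  {p55} × {x1, x2} = {(p55,x1), (p55,x2)}
  {p55} × {x1, x3} = {(p55,x1), (p55,x3)}
  {p53, p54, p55} × {x1} = {(p53,x1), (p54,x1), (p55,x1)}
  {p55} × {x1, x2, x3} = {(p55,x1), (p55,x2), (p55,x3)}
  {p53, p55} × {x1, x2} = {(p53,x1), (p53,x2), (p55,x1), (p55,x2)}
  {p53, p55} × {x1, x3} = {(p53,x1), (p53,x3), (p55,x1), (p55,x3)}
  {p54, p55} × {x1, x2} = {(p54,x1), (p54,x2), (p55,x1), (p55,x2)}
  {p54, p55} × {x1, x3} = {(p54,x1), (p54,x3), (p55,x1), (p55,x3)}
  {p53, p55} × {x1, x2, x3} = {(p53,x1), (p53,x2), (p53,x3), (p55,x1), (p55,x2), (p55,x3)}
  {p53, p54, p55} × {x1, x2} = {(p53,x1), (p53,x2), (p54,x1), (p54,x2), (p55,x1), (p55,x2)}
  {p53, p54, p55} × {x1, x3} = {(p53,x1), (p53,x3), (p54,x1), (p54,x3), (p55,x1), (p55,x3)}
  {p54, p55} × {x1, x2, x3} = {(p54,x1), (p54,x2), (p54,x3), (p55,x1), (p55,x2), (p55,x3)}
  {p53, p54, p55} × {x1, x2, x3} = {(p53,x1), (p53,x2), (p53,x3), (p54,x1), (p54,x2), (p54,x3), (p55,x1), (p55,x2), (p55,x3)}
These 17 distinct sets form the basis B.
Close under arbitrary unions to get τ_{X×Y}; counting gives |τ_{X×Y}| = 48.


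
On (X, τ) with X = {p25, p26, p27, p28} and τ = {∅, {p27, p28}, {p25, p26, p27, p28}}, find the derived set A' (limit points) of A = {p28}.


A' = {p25, p26, p27}

For each x ∈ X, list the open sets U ∈ τ with x ∈ U, then check whether U ∩ (A ∖ {x}) ≠ ∅ for every such U.
  x = p25: opens ∋ x are {p25, p26, p27, p28}; each meets A ∖ {p25}, so x IS a limit point.
  x = p26: opens ∋ x are {p25, p26, p27, p28}; each meets A ∖ {p26}, so x IS a limit point.
  x = p27: opens ∋ x are {p27, p28}, {p25, p26, p27, p28}; each meets A ∖ {p27}, so x IS a limit point.
  x = p28: open {p27, p28} ∋ x has {p27, p28} ∩ (A ∖ {p28}) = ∅, so x is NOT a limit point.
Collecting: A' = {p25, p26, p27}.


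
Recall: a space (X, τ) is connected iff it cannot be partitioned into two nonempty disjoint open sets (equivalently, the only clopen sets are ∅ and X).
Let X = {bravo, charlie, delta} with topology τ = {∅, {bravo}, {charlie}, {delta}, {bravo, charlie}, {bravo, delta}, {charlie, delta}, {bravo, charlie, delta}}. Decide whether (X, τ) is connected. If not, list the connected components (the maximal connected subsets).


(X, τ) is disconnected; components = [{bravo}, {charlie}, {delta}].

Find clopen sets (U ∈ τ with X ∖ U ∈ τ):
  U = ∅, X ∖ U = {bravo, charlie, delta} — both open, so U is clopen.
  U = {bravo}, X ∖ U = {charlie, delta} — both open, so U is clopen.
  U = {charlie}, X ∖ U = {bravo, delta} — both open, so U is clopen.
  U = {delta}, X ∖ U = {bravo, charlie} — both open, so U is clopen.
  U = {bravo, charlie}, X ∖ U = {delta} — both open, so U is clopen.
  U = {bravo, delta}, X ∖ U = {charlie} — both open, so U is clopen.
  U = {charlie, delta}, X ∖ U = {bravo} — both open, so U is clopen.
  U = {bravo, charlie, delta}, X ∖ U = ∅ — both open, so U is clopen.
Nontrivial clopen(s) exist: e.g. {charlie, delta}. So (X, τ) is disconnected.
Compute connected components by grouping points that agree on all clopens:
  component: {bravo}
  component: {charlie}
  component: {delta}


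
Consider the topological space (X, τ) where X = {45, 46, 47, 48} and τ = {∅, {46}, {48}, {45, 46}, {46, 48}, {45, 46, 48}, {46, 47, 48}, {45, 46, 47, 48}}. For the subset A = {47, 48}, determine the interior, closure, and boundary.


int(A) = {48}, cl(A) = {47, 48}, ∂A = {47}.

Closed sets in (X, τ) are complements of opens:
  closed(X, τ) = {∅, {45}, {47}, {45, 47}, {47, 48}, {45, 46, 47}, {45, 47, 48}, {45, 46, 47, 48}}.
int(A) = ⋃ {U ∈ τ : U ⊆ A}. Opens contained in A: ∅, {48}.
Taking the union of these: int(A) = {48}.
cl(A) = ⋂ {C closed : A ⊆ C}. Closed sets containing A: {47, 48}, {45, 47, 48}, {45, 46, 47, 48}.
Intersecting these: cl(A) = {47, 48}.
∂A = cl(A) ∖ int(A) = {47, 48} ∖ {48} = {47}.


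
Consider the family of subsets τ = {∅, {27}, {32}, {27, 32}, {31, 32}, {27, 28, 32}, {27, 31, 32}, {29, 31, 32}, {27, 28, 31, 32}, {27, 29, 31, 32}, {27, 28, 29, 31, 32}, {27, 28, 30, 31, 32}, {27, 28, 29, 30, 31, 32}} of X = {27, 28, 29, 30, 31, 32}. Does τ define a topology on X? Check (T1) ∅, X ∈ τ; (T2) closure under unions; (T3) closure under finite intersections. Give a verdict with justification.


τ IS a topology on X.

Axiom (T1): ∅ ∈ τ? Yes; X ∈ τ? Yes.
Axiom (T2/T3): check pairwise unions and intersections of members of τ.
All pairwise intersections and unions checked — each lies in τ. Therefore τ satisfies (T1), (T2), (T3): it IS a topology on X.


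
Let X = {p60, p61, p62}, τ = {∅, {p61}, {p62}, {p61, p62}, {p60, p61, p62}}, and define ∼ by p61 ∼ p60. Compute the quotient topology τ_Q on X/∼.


X/∼ = {[p60=p61], [p62]}; |τ_Q| = 3.

Equivalence classes: [p60=p61], [p62].
Quotient map π: X → X/∼ sends p60 ↦ [p60=p61], p61 ↦ [p60=p61], p62 ↦ [p62].
For each subset V ⊆ X/∼, compute π^{-1}(V) ⊆ X and check whether π^{-1}(V) ∈ τ. V is open in τ_Q iff π^{-1}(V) ∈ τ.
  V = {}: π^{-1}(V) = ∅ ∈ τ ✓.
  V = {[p60=p61]}: π^{-1}(V) = {p60, p61} ∉ τ ✗.
  V = {[p62]}: π^{-1}(V) = {p62} ∈ τ ✓.
  V = {[p60=p61], [p62]}: π^{-1}(V) = {p60, p61, p62} ∈ τ ✓.
Open sets in the quotient: τ_Q = {{}, {[p62]}, {[p60=p61], [p62]}} (3 elements).


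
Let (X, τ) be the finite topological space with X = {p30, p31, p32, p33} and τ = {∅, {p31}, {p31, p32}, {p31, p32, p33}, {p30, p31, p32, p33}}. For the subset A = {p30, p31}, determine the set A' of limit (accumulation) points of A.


A' = {p30, p32, p33}

For each x ∈ X, list the open sets U ∈ τ with x ∈ U, then check whether U ∩ (A ∖ {x}) ≠ ∅ for every such U.
  x = p30: opens ∋ x are {p30, p31, p32, p33}; each meets A ∖ {p30}, so x IS a limit point.
  x = p31: open {p31} ∋ x has {p31} ∩ (A ∖ {p31}) = ∅, so x is NOT a limit point.
  x = p32: opens ∋ x are {p31, p32}, {p31, p32, p33}, {p30, p31, p32, p33}; each meets A ∖ {p32}, so x IS a limit point.
  x = p33: opens ∋ x are {p31, p32, p33}, {p30, p31, p32, p33}; each meets A ∖ {p33}, so x IS a limit point.
Collecting: A' = {p30, p32, p33}.


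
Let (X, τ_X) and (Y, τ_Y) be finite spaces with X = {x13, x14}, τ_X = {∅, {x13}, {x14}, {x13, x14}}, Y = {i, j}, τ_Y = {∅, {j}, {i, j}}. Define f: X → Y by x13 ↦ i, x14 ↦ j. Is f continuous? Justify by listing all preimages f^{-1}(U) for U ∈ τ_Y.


f IS continuous.

Compute f^{-1}(U) for each U ∈ τ_Y:
  U = ∅: f^{-1}(U) = ∅ ∈ τ_X ✓.
  U = {j}: f^{-1}(U) = {x14} ∈ τ_X ✓.
  U = {i, j}: f^{-1}(U) = {x13, x14} ∈ τ_X ✓.
Every preimage lies in τ_X, so f IS continuous.


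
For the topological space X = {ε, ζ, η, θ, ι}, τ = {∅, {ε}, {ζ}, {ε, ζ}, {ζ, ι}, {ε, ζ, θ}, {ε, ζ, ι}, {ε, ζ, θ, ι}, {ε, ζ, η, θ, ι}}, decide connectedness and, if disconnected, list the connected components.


(X, τ) is connected.

Find clopen sets (U ∈ τ with X ∖ U ∈ τ):
  U = ∅, X ∖ U = {ε, ζ, η, θ, ι} — both open, so U is clopen.
  U = {ε, ζ, η, θ, ι}, X ∖ U = ∅ — both open, so U is clopen.
Only trivial clopens (∅ and X) exist, so (X, τ) is connected.
Compute connected components by grouping points that agree on all clopens:
  component: {ε, ζ, η, θ, ι}


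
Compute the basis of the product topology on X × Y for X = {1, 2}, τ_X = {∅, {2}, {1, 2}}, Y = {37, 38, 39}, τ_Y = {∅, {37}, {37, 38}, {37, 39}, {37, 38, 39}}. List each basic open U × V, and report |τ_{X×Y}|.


Basis B = {∅ × ∅, {2} × {37}, {1, 2} × {37}, {2} × {37, 38}, {2} × {37, 39}, {2} × {37, 38, 39}, {1, 2} × {37, 38}, {1, 2} × {37, 39}, {1, 2} × {37, 38, 39}}; |τ_{X×Y}| = 14.

Enumerate products U × V with U ∈ τ_X, V ∈ τ_Y (deduplicated):
  ∅ × ∅ = {} (∅)
  {2} × {37} = {(2,37)}
  {1, 2} × {37} = {(1,37), (2,37)}
  {2} × {37, 38} = {(2,37), (2,38)}
  {2} × {37, 39} = {(2,37), (2,39)}
  {2} × {37, 38, 39} = {(2,37), (2,38), (2,39)}
  {1, 2} × {37, 38} = {(1,37), (1,38), (2,37), (2,38)}
  {1, 2} × {37, 39} = {(1,37), (1,39), (2,37), (2,39)}
  {1, 2} × {37, 38, 39} = {(1,37), (1,38), (1,39), (2,37), (2,38), (2,39)}
These 9 distinct sets form the basis B.
Close under arbitrary unions to get τ_{X×Y}; counting gives |τ_{X×Y}| = 14.


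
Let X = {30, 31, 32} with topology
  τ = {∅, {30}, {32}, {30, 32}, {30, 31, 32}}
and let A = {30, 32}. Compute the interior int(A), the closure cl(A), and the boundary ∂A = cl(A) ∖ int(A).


int(A) = {30, 32}, cl(A) = {30, 31, 32}, ∂A = {31}.

Closed sets in (X, τ) are complements of opens:
  closed(X, τ) = {∅, {31}, {30, 31}, {31, 32}, {30, 31, 32}}.
int(A) = ⋃ {U ∈ τ : U ⊆ A}. Opens contained in A: ∅, {30}, {32}, {30, 32}.
Taking the union of these: int(A) = {30, 32}.
cl(A) = ⋂ {C closed : A ⊆ C}. Closed sets containing A: {30, 31, 32}.
Intersecting these: cl(A) = {30, 31, 32}.
∂A = cl(A) ∖ int(A) = {30, 31, 32} ∖ {30, 32} = {31}.


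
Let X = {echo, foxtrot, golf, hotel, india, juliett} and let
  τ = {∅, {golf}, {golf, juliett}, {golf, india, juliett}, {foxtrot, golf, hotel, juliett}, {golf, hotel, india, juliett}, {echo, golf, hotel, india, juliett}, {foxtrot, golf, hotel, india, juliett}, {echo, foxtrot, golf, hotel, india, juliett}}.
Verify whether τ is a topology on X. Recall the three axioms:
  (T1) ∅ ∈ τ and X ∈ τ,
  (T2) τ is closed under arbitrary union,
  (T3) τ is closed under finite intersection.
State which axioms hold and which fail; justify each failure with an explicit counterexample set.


τ is NOT a topology on X.

Axiom (T1): ∅ ∈ τ? Yes; X ∈ τ? Yes.
Axiom (T2/T3): check pairwise unions and intersections of members of τ.
Counterexample for (T3): {foxtrot, golf, hotel, juliett} ∩ {golf, hotel, india, juliett} = {golf, hotel, juliett} ∉ τ. Therefore τ is NOT a topology.


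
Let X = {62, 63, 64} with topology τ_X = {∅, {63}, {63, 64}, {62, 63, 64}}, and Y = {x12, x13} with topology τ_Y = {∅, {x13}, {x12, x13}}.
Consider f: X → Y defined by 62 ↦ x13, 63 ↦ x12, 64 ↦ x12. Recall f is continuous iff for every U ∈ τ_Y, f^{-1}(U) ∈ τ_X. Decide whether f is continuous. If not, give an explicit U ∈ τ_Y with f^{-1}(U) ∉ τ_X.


f is NOT continuous.

Compute f^{-1}(U) for each U ∈ τ_Y:
  U = ∅: f^{-1}(U) = ∅ ∈ τ_X ✓.
  U = {x13}: f^{-1}(U) = {62} ∉ τ_X ✗.
  U = {x12, x13}: f^{-1}(U) = {62, 63, 64} ∈ τ_X ✓.
Found U = {x13} with f^{-1}(U) = {62} not in τ_X. Therefore f is NOT continuous.


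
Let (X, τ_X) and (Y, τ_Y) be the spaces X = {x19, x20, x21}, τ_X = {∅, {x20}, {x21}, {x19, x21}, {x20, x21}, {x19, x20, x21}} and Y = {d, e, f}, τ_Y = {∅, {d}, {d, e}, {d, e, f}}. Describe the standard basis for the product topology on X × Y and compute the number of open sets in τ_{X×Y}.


Basis B = {∅ × ∅, {x20} × {d}, {x21} × {d}, {x19, x21} × {d}, {x20} × {d, e}, {x20, x21} × {d}, {x21} × {d, e}, {x19, x20, x21} × {d}, {x20} × {d, e, f}, {x21} × {d, e, f}, {x19, x21} × {d, e}, {x20, x21} × {d, e}, {x19, x21} × {d, e, f}, {x19, x20, x21} × {d, e}, {x20, x21} × {d, e, f}, {x19, x20, x21} × {d, e, f}}; |τ_{X×Y}| = 40.

Enumerate products U × V with U ∈ τ_X, V ∈ τ_Y (deduplicated):
  ∅ × ∅ = {} (∅)
  {x20} × {d} = {(x20,d)}
  {x21} × {d} = {(x21,d)}
  {x19, x21} × {d} = {(x19,d), (x21,d)}
  {x20} × {d, e} = {(x20,d), (x20,e)}
  {x20, x21} × {d} = {(x20,d), (x21,d)}
  {x21} × {d, e} = {(x21,d), (x21,e)}
  {x19, x20, x21} × {d} = {(x19,d), (x20,d), (x21,d)}
  {x20} × {d, e, f} = {(x20,d), (x20,e), (x20,f)}
  {x21} × {d, e, f} = {(x21,d), (x21,e), (x21,f)}
  {x19, x21} × {d, e} = {(x19,d), (x19,e), (x21,d), (x21,e)}
  {x20, x21} × {d, e} = {(x20,d), (x20,e), (x21,d), (x21,e)}
  {x19, x21} × {d, e, f} = {(x19,d), (x19,e), (x19,f), (x21,d), (x21,e), (x21,f)}
  {x19, x20, x21} × {d, e} = {(x19,d), (x19,e), (x20,d), (x20,e), (x21,d), (x21,e)}
  {x20, x21} × {d, e, f} = {(x20,d), (x20,e), (x20,f), (x21,d), (x21,e), (x21,f)}
  {x19, x20, x21} × {d, e, f} = {(x19,d), (x19,e), (x19,f), (x20,d), (x20,e), (x20,f), (x21,d), (x21,e), (x21,f)}
These 16 distinct sets form the basis B.
Close under arbitrary unions to get τ_{X×Y}; counting gives |τ_{X×Y}| = 40.


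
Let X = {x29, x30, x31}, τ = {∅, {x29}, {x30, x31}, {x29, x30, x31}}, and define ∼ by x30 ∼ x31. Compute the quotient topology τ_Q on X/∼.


X/∼ = {[x29], [x30=x31]}; |τ_Q| = 4.

Equivalence classes: [x29], [x30=x31].
Quotient map π: X → X/∼ sends x29 ↦ [x29], x30 ↦ [x30=x31], x31 ↦ [x30=x31].
For each subset V ⊆ X/∼, compute π^{-1}(V) ⊆ X and check whether π^{-1}(V) ∈ τ. V is open in τ_Q iff π^{-1}(V) ∈ τ.
  V = {}: π^{-1}(V) = ∅ ∈ τ ✓.
  V = {[x29]}: π^{-1}(V) = {x29} ∈ τ ✓.
  V = {[x30=x31]}: π^{-1}(V) = {x30, x31} ∈ τ ✓.
  V = {[x29], [x30=x31]}: π^{-1}(V) = {x29, x30, x31} ∈ τ ✓.
Open sets in the quotient: τ_Q = {{}, {[x29]}, {[x30=x31]}, {[x29], [x30=x31]}} (4 elements).


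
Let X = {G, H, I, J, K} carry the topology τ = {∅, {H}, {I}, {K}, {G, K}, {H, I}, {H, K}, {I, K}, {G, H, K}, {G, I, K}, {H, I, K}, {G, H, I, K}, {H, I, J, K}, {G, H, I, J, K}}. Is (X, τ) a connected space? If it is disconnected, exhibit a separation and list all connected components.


(X, τ) is connected.

Find clopen sets (U ∈ τ with X ∖ U ∈ τ):
  U = ∅, X ∖ U = {G, H, I, J, K} — both open, so U is clopen.
  U = {G, H, I, J, K}, X ∖ U = ∅ — both open, so U is clopen.
Only trivial clopens (∅ and X) exist, so (X, τ) is connected.
Compute connected components by grouping points that agree on all clopens:
  component: {G, H, I, J, K}


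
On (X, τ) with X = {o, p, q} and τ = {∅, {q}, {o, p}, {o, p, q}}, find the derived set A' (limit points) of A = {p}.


A' = {o}

For each x ∈ X, list the open sets U ∈ τ with x ∈ U, then check whether U ∩ (A ∖ {x}) ≠ ∅ for every such U.
  x = o: opens ∋ x are {o, p}, {o, p, q}; each meets A ∖ {o}, so x IS a limit point.
  x = p: open {o, p} ∋ x has {o, p} ∩ (A ∖ {p}) = ∅, so x is NOT a limit point.
  x = q: open {q} ∋ x has {q} ∩ (A ∖ {q}) = ∅, so x is NOT a limit point.
Collecting: A' = {o}.


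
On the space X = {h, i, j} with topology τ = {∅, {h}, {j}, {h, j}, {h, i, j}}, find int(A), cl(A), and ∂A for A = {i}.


int(A) = ∅, cl(A) = {i}, ∂A = {i}.

Closed sets in (X, τ) are complements of opens:
  closed(X, τ) = {∅, {i}, {h, i}, {i, j}, {h, i, j}}.
int(A) = ⋃ {U ∈ τ : U ⊆ A}. Opens contained in A: ∅.
Taking the union of these: int(A) = ∅.
cl(A) = ⋂ {C closed : A ⊆ C}. Closed sets containing A: {i}, {h, i}, {i, j}, {h, i, j}.
Intersecting these: cl(A) = {i}.
∂A = cl(A) ∖ int(A) = {i} ∖ ∅ = {i}.


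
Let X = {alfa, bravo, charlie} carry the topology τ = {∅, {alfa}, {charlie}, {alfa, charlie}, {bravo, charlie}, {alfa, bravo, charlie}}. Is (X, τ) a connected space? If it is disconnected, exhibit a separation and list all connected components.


(X, τ) is disconnected; components = [{alfa}, {bravo, charlie}].

Find clopen sets (U ∈ τ with X ∖ U ∈ τ):
  U = ∅, X ∖ U = {alfa, bravo, charlie} — both open, so U is clopen.
  U = {alfa}, X ∖ U = {bravo, charlie} — both open, so U is clopen.
  U = {bravo, charlie}, X ∖ U = {alfa} — both open, so U is clopen.
  U = {alfa, bravo, charlie}, X ∖ U = ∅ — both open, so U is clopen.
Nontrivial clopen(s) exist: e.g. {alfa}. So (X, τ) is disconnected.
Compute connected components by grouping points that agree on all clopens:
  component: {alfa}
  component: {bravo, charlie}


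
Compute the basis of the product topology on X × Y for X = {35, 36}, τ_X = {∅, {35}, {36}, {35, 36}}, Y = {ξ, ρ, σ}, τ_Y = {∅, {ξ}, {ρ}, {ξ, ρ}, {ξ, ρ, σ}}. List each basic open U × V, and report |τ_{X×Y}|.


Basis B = {∅ × ∅, {35} × {ξ}, {35} × {ρ}, {36} × {ξ}, {36} × {ρ}, {35} × {ξ, ρ}, {35, 36} × {ξ}, {35, 36} × {ρ}, {36} × {ξ, ρ}, {35} × {ξ, ρ, σ}, {36} × {ξ, ρ, σ}, {35, 36} × {ξ, ρ}, {35, 36} × {ξ, ρ, σ}}; |τ_{X×Y}| = 25.

Enumerate products U × V with U ∈ τ_X, V ∈ τ_Y (deduplicated):
  ∅ × ∅ = {} (∅)
  {35} × {ξ} = {(35,ξ)}
  {35} × {ρ} = {(35,ρ)}
  {36} × {ξ} = {(36,ξ)}
  {36} × {ρ} = {(36,ρ)}
  {35} × {ξ, ρ} = {(35,ξ), (35,ρ)}
  {35, 36} × {ξ} = {(35,ξ), (36,ξ)}
  {35, 36} × {ρ} = {(35,ρ), (36,ρ)}
  {36} × {ξ, ρ} = {(36,ξ), (36,ρ)}
  {35} × {ξ, ρ, σ} = {(35,ξ), (35,ρ), (35,σ)}
  {36} × {ξ, ρ, σ} = {(36,ξ), (36,ρ), (36,σ)}
  {35, 36} × {ξ, ρ} = {(35,ξ), (35,ρ), (36,ξ), (36,ρ)}
  {35, 36} × {ξ, ρ, σ} = {(35,ξ), (35,ρ), (35,σ), (36,ξ), (36,ρ), (36,σ)}
These 13 distinct sets form the basis B.
Close under arbitrary unions to get τ_{X×Y}; counting gives |τ_{X×Y}| = 25.


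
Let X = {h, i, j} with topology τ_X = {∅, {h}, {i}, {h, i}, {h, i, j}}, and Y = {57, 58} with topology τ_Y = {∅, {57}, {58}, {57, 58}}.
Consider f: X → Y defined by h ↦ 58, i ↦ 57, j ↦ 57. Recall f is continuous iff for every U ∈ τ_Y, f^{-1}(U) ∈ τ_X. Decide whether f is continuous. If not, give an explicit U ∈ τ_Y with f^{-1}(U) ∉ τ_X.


f is NOT continuous.

Compute f^{-1}(U) for each U ∈ τ_Y:
  U = ∅: f^{-1}(U) = ∅ ∈ τ_X ✓.
  U = {57}: f^{-1}(U) = {i, j} ∉ τ_X ✗.
  U = {58}: f^{-1}(U) = {h} ∈ τ_X ✓.
  U = {57, 58}: f^{-1}(U) = {h, i, j} ∈ τ_X ✓.
Found U = {57} with f^{-1}(U) = {i, j} not in τ_X. Therefore f is NOT continuous.


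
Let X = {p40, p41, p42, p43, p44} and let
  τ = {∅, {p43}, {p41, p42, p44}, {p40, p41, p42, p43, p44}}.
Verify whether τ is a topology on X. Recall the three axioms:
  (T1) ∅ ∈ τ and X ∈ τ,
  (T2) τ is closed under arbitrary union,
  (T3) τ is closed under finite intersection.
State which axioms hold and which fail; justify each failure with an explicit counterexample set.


τ is NOT a topology on X.

Axiom (T1): ∅ ∈ τ? Yes; X ∈ τ? Yes.
Axiom (T2/T3): check pairwise unions and intersections of members of τ.
Counterexample for (T2): {p43} ∪ {p41, p42, p44} = {p41, p42, p43, p44} ∉ τ. Therefore τ is NOT a topology.


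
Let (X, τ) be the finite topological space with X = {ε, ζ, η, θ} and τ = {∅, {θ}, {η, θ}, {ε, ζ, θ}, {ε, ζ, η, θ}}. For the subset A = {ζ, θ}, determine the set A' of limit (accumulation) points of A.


A' = {ε, ζ, η}

For each x ∈ X, list the open sets U ∈ τ with x ∈ U, then check whether U ∩ (A ∖ {x}) ≠ ∅ for every such U.
  x = ε: opens ∋ x are {ε, ζ, θ}, {ε, ζ, η, θ}; each meets A ∖ {ε}, so x IS a limit point.
  x = ζ: opens ∋ x are {ε, ζ, θ}, {ε, ζ, η, θ}; each meets A ∖ {ζ}, so x IS a limit point.
  x = η: opens ∋ x are {η, θ}, {ε, ζ, η, θ}; each meets A ∖ {η}, so x IS a limit point.
  x = θ: open {θ} ∋ x has {θ} ∩ (A ∖ {θ}) = ∅, so x is NOT a limit point.
Collecting: A' = {ε, ζ, η}.


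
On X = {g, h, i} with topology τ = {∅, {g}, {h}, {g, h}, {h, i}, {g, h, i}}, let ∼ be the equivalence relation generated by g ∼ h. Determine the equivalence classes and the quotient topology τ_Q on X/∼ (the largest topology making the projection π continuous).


X/∼ = {[g=h], [i]}; |τ_Q| = 3.

Equivalence classes: [g=h], [i].
Quotient map π: X → X/∼ sends g ↦ [g=h], h ↦ [g=h], i ↦ [i].
For each subset V ⊆ X/∼, compute π^{-1}(V) ⊆ X and check whether π^{-1}(V) ∈ τ. V is open in τ_Q iff π^{-1}(V) ∈ τ.
  V = {}: π^{-1}(V) = ∅ ∈ τ ✓.
  V = {[g=h]}: π^{-1}(V) = {g, h} ∈ τ ✓.
  V = {[i]}: π^{-1}(V) = {i} ∉ τ ✗.
  V = {[g=h], [i]}: π^{-1}(V) = {g, h, i} ∈ τ ✓.
Open sets in the quotient: τ_Q = {{}, {[g=h]}, {[g=h], [i]}} (3 elements).


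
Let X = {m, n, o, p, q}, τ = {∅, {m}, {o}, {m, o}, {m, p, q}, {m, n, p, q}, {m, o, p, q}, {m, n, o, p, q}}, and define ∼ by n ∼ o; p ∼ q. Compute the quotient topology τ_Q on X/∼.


X/∼ = {[m], [n=o], [p=q]}; |τ_Q| = 4.

Equivalence classes: [m], [n=o], [p=q].
Quotient map π: X → X/∼ sends m ↦ [m], n ↦ [n=o], o ↦ [n=o], p ↦ [p=q], q ↦ [p=q].
For each subset V ⊆ X/∼, compute π^{-1}(V) ⊆ X and check whether π^{-1}(V) ∈ τ. V is open in τ_Q iff π^{-1}(V) ∈ τ.
  V = {}: π^{-1}(V) = ∅ ∈ τ ✓.
  V = {[m]}: π^{-1}(V) = {m} ∈ τ ✓.
  V = {[n=o]}: π^{-1}(V) = {n, o} ∉ τ ✗.
  V = {[m], [n=o]}: π^{-1}(V) = {m, n, o} ∉ τ ✗.
  V = {[p=q]}: π^{-1}(V) = {p, q} ∉ τ ✗.
  V = {[m], [p=q]}: π^{-1}(V) = {m, p, q} ∈ τ ✓.
  V = {[n=o], [p=q]}: π^{-1}(V) = {n, o, p, q} ∉ τ ✗.
  V = {[m], [n=o], [p=q]}: π^{-1}(V) = {m, n, o, p, q} ∈ τ ✓.
Open sets in the quotient: τ_Q = {{}, {[m]}, {[m], [p=q]}, {[m], [n=o], [p=q]}} (4 elements).


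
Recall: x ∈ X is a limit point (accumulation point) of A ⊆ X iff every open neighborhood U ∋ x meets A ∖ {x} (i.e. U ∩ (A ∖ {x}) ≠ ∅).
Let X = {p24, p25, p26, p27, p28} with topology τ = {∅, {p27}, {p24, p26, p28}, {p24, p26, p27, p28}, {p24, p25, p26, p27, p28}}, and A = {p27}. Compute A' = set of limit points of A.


A' = {p25}

For each x ∈ X, list the open sets U ∈ τ with x ∈ U, then check whether U ∩ (A ∖ {x}) ≠ ∅ for every such U.
  x = p24: open {p24, p26, p28} ∋ x has {p24, p26, p28} ∩ (A ∖ {p24}) = ∅, so x is NOT a limit point.
  x = p25: opens ∋ x are {p24, p25, p26, p27, p28}; each meets A ∖ {p25}, so x IS a limit point.
  x = p26: open {p24, p26, p28} ∋ x has {p24, p26, p28} ∩ (A ∖ {p26}) = ∅, so x is NOT a limit point.
  x = p27: open {p27} ∋ x has {p27} ∩ (A ∖ {p27}) = ∅, so x is NOT a limit point.
  x = p28: open {p24, p26, p28} ∋ x has {p24, p26, p28} ∩ (A ∖ {p28}) = ∅, so x is NOT a limit point.
Collecting: A' = {p25}.
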